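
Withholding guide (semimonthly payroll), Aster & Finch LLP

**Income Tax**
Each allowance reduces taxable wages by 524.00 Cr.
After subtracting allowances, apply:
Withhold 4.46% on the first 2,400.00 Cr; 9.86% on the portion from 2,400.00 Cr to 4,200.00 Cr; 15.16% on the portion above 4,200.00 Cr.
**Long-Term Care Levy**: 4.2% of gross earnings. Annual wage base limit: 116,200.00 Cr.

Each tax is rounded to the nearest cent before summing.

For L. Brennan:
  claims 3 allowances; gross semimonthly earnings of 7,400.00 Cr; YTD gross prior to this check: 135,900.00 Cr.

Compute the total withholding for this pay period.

Income Tax: taxable = 7,400.00 Cr − 3×524.00 Cr = 5,828.00 Cr
  284.52 Cr + 15.16% × (5,828.00 Cr − 4,200.00 Cr) = 284.52 Cr + 15.16% × 1,628.00 Cr = 531.32 Cr
Long-Term Care Levy: YTD 135,900.00 Cr ≥ cap 116,200.00 Cr → 0.00 Cr
Total: 531.32 Cr + 0.00 Cr = 531.32 Cr

531.32 Cr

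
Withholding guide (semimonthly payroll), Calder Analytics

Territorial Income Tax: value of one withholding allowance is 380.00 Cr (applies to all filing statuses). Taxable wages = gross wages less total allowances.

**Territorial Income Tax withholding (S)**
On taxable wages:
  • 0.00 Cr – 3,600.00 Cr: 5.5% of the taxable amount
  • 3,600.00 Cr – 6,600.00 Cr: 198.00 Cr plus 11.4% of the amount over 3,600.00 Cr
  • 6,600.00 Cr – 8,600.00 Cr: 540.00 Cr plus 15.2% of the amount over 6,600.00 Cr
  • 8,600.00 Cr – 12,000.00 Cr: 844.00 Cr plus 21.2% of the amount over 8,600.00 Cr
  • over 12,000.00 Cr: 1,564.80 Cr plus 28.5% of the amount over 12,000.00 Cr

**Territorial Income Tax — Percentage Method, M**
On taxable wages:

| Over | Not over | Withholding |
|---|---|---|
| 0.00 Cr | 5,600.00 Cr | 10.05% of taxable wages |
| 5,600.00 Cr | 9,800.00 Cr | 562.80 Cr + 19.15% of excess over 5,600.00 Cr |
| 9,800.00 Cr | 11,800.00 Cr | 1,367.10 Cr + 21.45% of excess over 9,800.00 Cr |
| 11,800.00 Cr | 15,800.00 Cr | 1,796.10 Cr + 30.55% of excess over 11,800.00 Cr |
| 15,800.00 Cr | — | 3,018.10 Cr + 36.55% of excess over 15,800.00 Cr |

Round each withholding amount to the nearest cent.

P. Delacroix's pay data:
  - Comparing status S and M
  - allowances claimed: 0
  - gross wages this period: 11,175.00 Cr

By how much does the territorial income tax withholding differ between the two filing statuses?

Territorial Income Tax (S): taxable = 11,175.00 Cr
  844.00 Cr + 21.2% × (11,175.00 Cr − 8,600.00 Cr) = 844.00 Cr + 21.2% × 2,575.00 Cr = 1,389.90 Cr
Territorial Income Tax (M): taxable = 11,175.00 Cr
  1,367.10 Cr + 21.45% × (11,175.00 Cr − 9,800.00 Cr) = 1,367.10 Cr + 21.45% × 1,375.00 Cr = 1,662.04 Cr
Difference: |1,389.90 Cr − 1,662.04 Cr| = 272.14 Cr (higher under M)

272.14 Cr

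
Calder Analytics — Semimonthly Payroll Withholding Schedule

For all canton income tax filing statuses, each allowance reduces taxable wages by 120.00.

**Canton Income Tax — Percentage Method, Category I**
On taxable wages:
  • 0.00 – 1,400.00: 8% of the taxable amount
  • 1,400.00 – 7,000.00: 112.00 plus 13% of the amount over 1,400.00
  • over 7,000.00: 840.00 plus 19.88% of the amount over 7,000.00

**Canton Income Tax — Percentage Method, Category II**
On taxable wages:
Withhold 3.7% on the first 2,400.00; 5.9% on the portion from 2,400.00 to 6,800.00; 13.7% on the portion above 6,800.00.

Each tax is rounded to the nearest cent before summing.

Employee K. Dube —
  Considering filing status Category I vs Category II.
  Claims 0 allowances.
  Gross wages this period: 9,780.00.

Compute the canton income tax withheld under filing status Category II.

756.66

Canton Income Tax (Category II): taxable = 9,780.00
  348.40 + 13.7% × (9,780.00 − 6,800.00) = 348.40 + 13.7% × 2,980.00 = 756.66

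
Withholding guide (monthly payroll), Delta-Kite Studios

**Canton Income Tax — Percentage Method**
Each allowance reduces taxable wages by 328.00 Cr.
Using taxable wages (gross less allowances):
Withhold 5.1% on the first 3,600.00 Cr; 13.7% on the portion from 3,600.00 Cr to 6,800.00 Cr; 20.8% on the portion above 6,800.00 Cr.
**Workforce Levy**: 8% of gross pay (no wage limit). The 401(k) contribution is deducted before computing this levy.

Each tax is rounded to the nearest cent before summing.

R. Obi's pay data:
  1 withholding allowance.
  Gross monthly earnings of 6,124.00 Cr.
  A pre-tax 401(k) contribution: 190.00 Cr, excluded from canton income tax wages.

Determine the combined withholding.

Canton Income Tax: taxable = 6,124.00 Cr − 190.00 Cr − 1×328.00 Cr = 5,606.00 Cr
  183.60 Cr + 13.7% × (5,606.00 Cr − 3,600.00 Cr) = 183.60 Cr + 13.7% × 2,006.00 Cr = 458.42 Cr
Workforce Levy: 8% × 5,934.00 Cr = 474.72 Cr
Total: 458.42 Cr + 474.72 Cr = 933.14 Cr

933.14 Cr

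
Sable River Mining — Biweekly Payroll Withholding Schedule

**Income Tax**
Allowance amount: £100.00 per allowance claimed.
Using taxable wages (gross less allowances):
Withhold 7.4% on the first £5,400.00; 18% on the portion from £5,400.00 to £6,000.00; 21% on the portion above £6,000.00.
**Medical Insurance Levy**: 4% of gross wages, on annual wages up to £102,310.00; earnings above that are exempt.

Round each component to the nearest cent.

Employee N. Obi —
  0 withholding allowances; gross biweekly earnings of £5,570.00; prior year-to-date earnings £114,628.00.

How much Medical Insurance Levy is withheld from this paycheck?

Medical Insurance Levy: YTD £114,628.00 ≥ cap £102,310.00 → £0.00

£0.00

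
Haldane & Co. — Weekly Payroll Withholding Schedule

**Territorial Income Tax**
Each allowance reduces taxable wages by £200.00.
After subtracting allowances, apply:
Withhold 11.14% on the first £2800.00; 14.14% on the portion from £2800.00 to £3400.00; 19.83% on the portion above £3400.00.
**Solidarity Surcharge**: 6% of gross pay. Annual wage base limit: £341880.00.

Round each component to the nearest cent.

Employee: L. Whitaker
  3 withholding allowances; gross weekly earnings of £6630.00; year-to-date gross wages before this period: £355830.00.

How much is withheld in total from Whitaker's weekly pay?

£918.29

Territorial Income Tax: taxable = £6630.00 − 3×£200.00 = £6030.00
  £396.76 + 19.83% × (£6030.00 − £3400.00) = £396.76 + 19.83% × £2630.00 = £918.29
Solidarity Surcharge: YTD £355830.00 ≥ cap £341880.00 → £0.00
Total: £918.29 + £0.00 = £918.29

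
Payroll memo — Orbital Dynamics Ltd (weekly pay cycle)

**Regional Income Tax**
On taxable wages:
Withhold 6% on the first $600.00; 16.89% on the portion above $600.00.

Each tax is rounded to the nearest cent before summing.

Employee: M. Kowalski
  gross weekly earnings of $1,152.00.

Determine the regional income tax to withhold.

$129.23

Regional Income Tax: taxable = $1,152.00
  $36.00 + 16.89% × ($1,152.00 − $600.00) = $36.00 + 16.89% × $552.00 = $129.23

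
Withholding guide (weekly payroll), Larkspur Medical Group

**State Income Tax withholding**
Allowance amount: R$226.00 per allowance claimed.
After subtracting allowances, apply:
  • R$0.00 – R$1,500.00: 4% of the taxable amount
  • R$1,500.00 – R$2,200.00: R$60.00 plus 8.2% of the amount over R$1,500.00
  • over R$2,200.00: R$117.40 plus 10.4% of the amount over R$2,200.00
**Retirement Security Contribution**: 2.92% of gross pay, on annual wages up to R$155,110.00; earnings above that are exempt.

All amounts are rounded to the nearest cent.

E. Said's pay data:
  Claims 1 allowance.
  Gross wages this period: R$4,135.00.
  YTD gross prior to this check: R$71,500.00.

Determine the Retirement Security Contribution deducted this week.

Retirement Security Contribution: 2.92% × R$4,135.00 = R$120.74

R$120.74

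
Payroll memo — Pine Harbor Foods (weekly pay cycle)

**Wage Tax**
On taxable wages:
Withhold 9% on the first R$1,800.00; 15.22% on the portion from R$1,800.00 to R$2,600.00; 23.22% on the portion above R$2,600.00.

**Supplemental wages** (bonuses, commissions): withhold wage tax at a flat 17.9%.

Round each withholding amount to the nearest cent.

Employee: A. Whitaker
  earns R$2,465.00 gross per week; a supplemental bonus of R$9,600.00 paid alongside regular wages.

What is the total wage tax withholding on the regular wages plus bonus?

Wage Tax: taxable = R$2,465.00
  R$162.00 + 15.22% × (R$2,465.00 − R$1,800.00) = R$162.00 + 15.22% × R$665.00 = R$263.21
Supplemental (17.9% flat on bonus): 17.9% × R$9,600.00 = R$1,718.40
Total wage tax: R$263.21 + R$1,718.40 = R$1,981.61

R$1,981.61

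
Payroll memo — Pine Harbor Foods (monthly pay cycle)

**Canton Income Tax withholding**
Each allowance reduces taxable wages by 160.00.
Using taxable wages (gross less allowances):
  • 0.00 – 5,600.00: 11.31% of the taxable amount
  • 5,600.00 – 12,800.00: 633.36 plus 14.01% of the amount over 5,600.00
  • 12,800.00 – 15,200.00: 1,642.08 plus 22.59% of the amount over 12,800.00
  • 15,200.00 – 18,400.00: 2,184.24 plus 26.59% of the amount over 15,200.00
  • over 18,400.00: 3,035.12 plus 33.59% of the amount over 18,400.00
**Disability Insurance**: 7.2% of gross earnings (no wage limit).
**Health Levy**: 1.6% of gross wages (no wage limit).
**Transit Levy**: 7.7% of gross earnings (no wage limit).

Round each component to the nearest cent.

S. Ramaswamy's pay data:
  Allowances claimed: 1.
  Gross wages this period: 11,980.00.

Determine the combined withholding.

3,481.48

Canton Income Tax: taxable = 11,980.00 − 1×160.00 = 11,820.00
  633.36 + 14.01% × (11,820.00 − 5,600.00) = 633.36 + 14.01% × 6,220.00 = 1,504.78
Disability Insurance: 7.2% × 11,980.00 = 862.56
Health Levy: 1.6% × 11,980.00 = 191.68
Transit Levy: 7.7% × 11,980.00 = 922.46
Total: 1,504.78 + 862.56 + 191.68 + 922.46 = 3,481.48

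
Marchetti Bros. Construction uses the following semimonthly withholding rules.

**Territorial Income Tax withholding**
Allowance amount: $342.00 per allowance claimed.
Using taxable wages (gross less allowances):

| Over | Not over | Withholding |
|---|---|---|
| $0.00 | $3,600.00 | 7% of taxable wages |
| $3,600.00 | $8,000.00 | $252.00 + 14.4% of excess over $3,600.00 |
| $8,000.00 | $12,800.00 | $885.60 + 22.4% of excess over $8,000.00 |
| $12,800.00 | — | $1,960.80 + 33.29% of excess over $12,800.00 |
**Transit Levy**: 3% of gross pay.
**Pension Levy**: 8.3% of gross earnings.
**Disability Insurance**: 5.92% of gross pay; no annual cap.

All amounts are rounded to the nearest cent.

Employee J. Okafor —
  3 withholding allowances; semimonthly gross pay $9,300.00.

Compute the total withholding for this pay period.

Territorial Income Tax: taxable = $9,300.00 − 3×$342.00 = $8,274.00
  $885.60 + 22.4% × ($8,274.00 − $8,000.00) = $885.60 + 22.4% × $274.00 = $946.98
Transit Levy: 3% × $9,300.00 = $279.00
Pension Levy: 8.3% × $9,300.00 = $771.90
Disability Insurance: 5.92% × $9,300.00 = $550.56
Total: $946.98 + $279.00 + $771.90 + $550.56 = $2,548.44

$2,548.44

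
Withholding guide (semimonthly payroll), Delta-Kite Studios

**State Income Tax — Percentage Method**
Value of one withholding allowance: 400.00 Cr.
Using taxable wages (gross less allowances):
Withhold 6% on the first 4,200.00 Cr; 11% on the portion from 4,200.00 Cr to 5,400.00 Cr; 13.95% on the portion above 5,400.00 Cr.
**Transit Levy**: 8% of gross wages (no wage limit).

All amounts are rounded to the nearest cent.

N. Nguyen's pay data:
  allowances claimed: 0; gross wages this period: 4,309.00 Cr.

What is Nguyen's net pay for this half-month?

3,700.29 Cr

State Income Tax: taxable = 4,309.00 Cr
  252.00 Cr + 11% × (4,309.00 Cr − 4,200.00 Cr) = 252.00 Cr + 11% × 109.00 Cr = 263.99 Cr
Transit Levy: 8% × 4,309.00 Cr = 344.72 Cr
Total withheld: 263.99 Cr + 344.72 Cr = 608.71 Cr
Net pay: 4,309.00 Cr − 608.71 Cr = 3,700.29 Cr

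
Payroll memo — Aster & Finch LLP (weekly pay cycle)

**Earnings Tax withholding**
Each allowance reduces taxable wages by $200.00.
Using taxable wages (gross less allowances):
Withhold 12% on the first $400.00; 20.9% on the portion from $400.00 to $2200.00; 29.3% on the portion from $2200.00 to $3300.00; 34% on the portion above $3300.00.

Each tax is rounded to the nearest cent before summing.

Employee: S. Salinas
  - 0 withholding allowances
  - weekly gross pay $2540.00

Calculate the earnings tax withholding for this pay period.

Earnings Tax: taxable = $2540.00
  $424.20 + 29.3% × ($2540.00 − $2200.00) = $424.20 + 29.3% × $340.00 = $523.82

$523.82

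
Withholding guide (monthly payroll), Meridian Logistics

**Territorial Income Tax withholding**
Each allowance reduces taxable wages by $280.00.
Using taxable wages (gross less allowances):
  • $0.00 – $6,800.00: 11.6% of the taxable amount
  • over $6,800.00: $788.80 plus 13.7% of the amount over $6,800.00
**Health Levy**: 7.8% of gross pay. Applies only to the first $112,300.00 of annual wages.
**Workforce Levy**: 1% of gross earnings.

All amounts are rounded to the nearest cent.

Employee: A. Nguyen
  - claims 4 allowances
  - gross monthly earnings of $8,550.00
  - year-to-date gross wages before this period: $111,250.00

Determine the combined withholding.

Territorial Income Tax: taxable = $8,550.00 − 4×$280.00 = $7,430.00
  $788.80 + 13.7% × ($7,430.00 − $6,800.00) = $788.80 + 13.7% × $630.00 = $875.11
Health Levy: cap $112,300.00 − YTD $111,250.00 = $1,050.00 subject; 7.8% × $1,050.00 = $81.90
Workforce Levy: 1% × $8,550.00 = $85.50
Total: $875.11 + $81.90 + $85.50 = $1,042.51

$1,042.51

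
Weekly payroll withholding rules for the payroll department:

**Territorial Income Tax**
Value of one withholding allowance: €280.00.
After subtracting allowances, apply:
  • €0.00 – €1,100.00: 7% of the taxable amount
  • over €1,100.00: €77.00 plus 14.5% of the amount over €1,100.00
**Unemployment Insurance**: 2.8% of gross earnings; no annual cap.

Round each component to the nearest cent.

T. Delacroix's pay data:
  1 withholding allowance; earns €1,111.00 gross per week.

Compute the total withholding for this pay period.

Territorial Income Tax: taxable = €1,111.00 − 1×€280.00 = €831.00
  7% × €831.00 = €58.17
Unemployment Insurance: 2.8% × €1,111.00 = €31.11
Total: €58.17 + €31.11 = €89.28

€89.28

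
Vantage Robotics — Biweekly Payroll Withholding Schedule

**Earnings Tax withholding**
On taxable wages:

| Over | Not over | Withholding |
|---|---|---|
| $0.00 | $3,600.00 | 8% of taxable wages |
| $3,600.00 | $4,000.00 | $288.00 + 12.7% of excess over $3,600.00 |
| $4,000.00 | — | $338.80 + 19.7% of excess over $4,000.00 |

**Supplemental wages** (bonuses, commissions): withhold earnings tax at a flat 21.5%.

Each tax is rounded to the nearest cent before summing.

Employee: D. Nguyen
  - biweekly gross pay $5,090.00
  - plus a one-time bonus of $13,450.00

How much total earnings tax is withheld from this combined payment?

Earnings Tax: taxable = $5,090.00
  $338.80 + 19.7% × ($5,090.00 − $4,000.00) = $338.80 + 19.7% × $1,090.00 = $553.53
Supplemental (21.5% flat on bonus): 21.5% × $13,450.00 = $2,891.75
Total earnings tax: $553.53 + $2,891.75 = $3,445.28

$3,445.28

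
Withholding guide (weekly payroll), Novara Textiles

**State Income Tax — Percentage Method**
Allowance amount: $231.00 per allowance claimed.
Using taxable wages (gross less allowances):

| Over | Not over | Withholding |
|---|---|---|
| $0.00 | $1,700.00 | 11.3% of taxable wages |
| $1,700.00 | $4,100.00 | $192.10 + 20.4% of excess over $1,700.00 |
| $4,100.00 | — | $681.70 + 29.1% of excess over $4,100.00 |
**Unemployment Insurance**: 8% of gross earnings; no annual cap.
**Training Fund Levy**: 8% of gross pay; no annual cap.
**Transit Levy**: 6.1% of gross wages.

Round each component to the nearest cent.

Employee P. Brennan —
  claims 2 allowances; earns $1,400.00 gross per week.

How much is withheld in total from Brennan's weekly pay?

State Income Tax: taxable = $1,400.00 − 2×$231.00 = $938.00
  11.3% × $938.00 = $105.99
Unemployment Insurance: 8% × $1,400.00 = $112.00
Training Fund Levy: 8% × $1,400.00 = $112.00
Transit Levy: 6.1% × $1,400.00 = $85.40
Total: $105.99 + $112.00 + $112.00 + $85.40 = $415.39

$415.39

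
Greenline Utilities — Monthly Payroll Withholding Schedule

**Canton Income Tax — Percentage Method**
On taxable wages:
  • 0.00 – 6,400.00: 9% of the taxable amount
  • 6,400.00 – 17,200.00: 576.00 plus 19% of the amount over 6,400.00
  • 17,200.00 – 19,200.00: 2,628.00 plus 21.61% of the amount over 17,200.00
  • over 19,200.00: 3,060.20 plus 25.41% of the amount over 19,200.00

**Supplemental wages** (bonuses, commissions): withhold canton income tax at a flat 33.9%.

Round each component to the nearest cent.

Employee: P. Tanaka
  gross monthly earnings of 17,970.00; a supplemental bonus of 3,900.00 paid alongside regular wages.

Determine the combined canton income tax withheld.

Canton Income Tax: taxable = 17,970.00
  2,628.00 + 21.61% × (17,970.00 − 17,200.00) = 2,628.00 + 21.61% × 770.00 = 2,794.40
Supplemental (33.9% flat on bonus): 33.9% × 3,900.00 = 1,322.10
Total canton income tax: 2,794.40 + 1,322.10 = 4,116.50

4,116.50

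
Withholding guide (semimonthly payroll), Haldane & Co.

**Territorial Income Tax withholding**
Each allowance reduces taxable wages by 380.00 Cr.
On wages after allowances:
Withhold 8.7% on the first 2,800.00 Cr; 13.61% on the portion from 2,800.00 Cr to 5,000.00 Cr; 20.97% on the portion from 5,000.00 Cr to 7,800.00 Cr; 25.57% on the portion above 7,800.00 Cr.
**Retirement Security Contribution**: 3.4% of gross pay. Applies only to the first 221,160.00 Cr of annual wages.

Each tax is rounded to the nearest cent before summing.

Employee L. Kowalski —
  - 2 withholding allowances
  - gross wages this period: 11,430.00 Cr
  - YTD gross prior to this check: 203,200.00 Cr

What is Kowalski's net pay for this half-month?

Territorial Income Tax: taxable = 11,430.00 Cr − 2×380.00 Cr = 10,670.00 Cr
  1,130.18 Cr + 25.57% × (10,670.00 Cr − 7,800.00 Cr) = 1,130.18 Cr + 25.57% × 2,870.00 Cr = 1,864.04 Cr
Retirement Security Contribution: 3.4% × 11,430.00 Cr = 388.62 Cr
Total withheld: 1,864.04 Cr + 388.62 Cr = 2,252.66 Cr
Net pay: 11,430.00 Cr − 2,252.66 Cr = 9,177.34 Cr

9,177.34 Cr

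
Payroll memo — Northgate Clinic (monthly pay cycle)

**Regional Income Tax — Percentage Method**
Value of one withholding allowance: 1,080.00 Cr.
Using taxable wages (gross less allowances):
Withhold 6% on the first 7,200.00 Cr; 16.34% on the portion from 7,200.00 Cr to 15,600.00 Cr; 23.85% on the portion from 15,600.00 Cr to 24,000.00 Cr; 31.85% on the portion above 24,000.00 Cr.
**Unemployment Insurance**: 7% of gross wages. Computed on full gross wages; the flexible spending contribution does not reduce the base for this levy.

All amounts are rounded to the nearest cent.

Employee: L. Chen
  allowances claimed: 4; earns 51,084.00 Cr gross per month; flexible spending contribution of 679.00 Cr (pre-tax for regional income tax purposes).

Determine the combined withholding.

Regional Income Tax: taxable = 51,084.00 Cr − 679.00 Cr − 4×1,080.00 Cr = 46,085.00 Cr
  3,807.96 Cr + 31.85% × (46,085.00 Cr − 24,000.00 Cr) = 3,807.96 Cr + 31.85% × 22,085.00 Cr = 10,842.03 Cr
Unemployment Insurance: 7% × 51,084.00 Cr = 3,575.88 Cr
Total: 10,842.03 Cr + 3,575.88 Cr = 14,417.91 Cr

14,417.91 Cr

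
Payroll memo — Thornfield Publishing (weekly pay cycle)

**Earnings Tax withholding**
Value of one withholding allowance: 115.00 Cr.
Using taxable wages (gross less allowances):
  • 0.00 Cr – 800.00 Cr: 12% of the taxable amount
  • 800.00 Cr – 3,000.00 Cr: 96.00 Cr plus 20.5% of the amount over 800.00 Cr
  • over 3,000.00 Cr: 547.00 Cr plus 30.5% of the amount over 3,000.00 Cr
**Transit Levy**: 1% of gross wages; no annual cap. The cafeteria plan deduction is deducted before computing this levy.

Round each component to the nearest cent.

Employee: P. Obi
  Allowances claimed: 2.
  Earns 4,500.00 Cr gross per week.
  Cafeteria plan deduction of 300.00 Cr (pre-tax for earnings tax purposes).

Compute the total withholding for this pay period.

884.85 Cr

Earnings Tax: taxable = 4,500.00 Cr − 300.00 Cr − 2×115.00 Cr = 3,970.00 Cr
  547.00 Cr + 30.5% × (3,970.00 Cr − 3,000.00 Cr) = 547.00 Cr + 30.5% × 970.00 Cr = 842.85 Cr
Transit Levy: 1% × 4,200.00 Cr = 42.00 Cr
Total: 842.85 Cr + 42.00 Cr = 884.85 Cr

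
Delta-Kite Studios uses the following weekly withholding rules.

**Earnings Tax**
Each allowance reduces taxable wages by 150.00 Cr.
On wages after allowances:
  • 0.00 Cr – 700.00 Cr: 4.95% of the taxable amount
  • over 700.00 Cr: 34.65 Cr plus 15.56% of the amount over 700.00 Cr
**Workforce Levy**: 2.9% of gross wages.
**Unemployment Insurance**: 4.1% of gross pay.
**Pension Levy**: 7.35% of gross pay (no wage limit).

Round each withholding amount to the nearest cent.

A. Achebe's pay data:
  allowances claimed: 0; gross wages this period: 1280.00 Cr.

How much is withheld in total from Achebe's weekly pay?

308.58 Cr

Earnings Tax: taxable = 1280.00 Cr
  34.65 Cr + 15.56% × (1280.00 Cr − 700.00 Cr) = 34.65 Cr + 15.56% × 580.00 Cr = 124.90 Cr
Workforce Levy: 2.9% × 1280.00 Cr = 37.12 Cr
Unemployment Insurance: 4.1% × 1280.00 Cr = 52.48 Cr
Pension Levy: 7.35% × 1280.00 Cr = 94.08 Cr
Total: 124.90 Cr + 37.12 Cr + 52.48 Cr + 94.08 Cr = 308.58 Cr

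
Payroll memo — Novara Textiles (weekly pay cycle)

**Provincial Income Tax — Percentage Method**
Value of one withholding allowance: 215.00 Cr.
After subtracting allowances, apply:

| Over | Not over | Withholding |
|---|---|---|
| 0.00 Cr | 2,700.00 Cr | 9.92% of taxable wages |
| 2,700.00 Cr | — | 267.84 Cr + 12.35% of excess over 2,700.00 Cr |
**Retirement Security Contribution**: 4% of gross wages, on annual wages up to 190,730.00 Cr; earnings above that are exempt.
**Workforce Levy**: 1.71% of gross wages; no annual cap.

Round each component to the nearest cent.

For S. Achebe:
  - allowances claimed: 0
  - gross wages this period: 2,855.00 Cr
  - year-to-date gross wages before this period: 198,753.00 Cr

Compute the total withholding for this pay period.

Provincial Income Tax: taxable = 2,855.00 Cr
  267.84 Cr + 12.35% × (2,855.00 Cr − 2,700.00 Cr) = 267.84 Cr + 12.35% × 155.00 Cr = 286.98 Cr
Retirement Security Contribution: YTD 198,753.00 Cr ≥ cap 190,730.00 Cr → 0.00 Cr
Workforce Levy: 1.71% × 2,855.00 Cr = 48.82 Cr
Total: 286.98 Cr + 0.00 Cr + 48.82 Cr = 335.80 Cr

335.80 Cr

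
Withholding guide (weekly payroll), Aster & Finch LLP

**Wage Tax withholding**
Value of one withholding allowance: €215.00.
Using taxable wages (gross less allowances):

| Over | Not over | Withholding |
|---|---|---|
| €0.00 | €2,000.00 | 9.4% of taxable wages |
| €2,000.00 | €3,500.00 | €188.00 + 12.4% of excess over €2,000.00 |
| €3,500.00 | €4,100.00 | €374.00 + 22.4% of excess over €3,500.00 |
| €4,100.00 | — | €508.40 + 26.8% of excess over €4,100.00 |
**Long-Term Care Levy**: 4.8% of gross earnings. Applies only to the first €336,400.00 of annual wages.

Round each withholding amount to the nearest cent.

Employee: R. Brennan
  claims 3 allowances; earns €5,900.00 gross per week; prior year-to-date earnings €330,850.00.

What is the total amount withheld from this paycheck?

€1,084.34

Wage Tax: taxable = €5,900.00 − 3×€215.00 = €5,255.00
  €508.40 + 26.8% × (€5,255.00 − €4,100.00) = €508.40 + 26.8% × €1,155.00 = €817.94
Long-Term Care Levy: cap €336,400.00 − YTD €330,850.00 = €5,550.00 subject; 4.8% × €5,550.00 = €266.40
Total: €817.94 + €266.40 = €1,084.34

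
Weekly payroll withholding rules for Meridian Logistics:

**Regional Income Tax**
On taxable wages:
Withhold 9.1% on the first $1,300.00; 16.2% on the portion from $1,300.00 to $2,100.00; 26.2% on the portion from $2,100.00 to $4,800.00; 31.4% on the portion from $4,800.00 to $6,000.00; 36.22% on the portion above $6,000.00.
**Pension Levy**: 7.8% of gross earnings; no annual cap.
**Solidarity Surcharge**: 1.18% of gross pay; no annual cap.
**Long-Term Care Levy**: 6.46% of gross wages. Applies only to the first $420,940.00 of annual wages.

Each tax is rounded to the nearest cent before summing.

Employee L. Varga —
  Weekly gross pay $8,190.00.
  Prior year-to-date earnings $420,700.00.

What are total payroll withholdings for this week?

Regional Income Tax: taxable = $8,190.00
  $1,332.10 + 36.22% × ($8,190.00 − $6,000.00) = $1,332.10 + 36.22% × $2,190.00 = $2,125.32
Pension Levy: 7.8% × $8,190.00 = $638.82
Solidarity Surcharge: 1.18% × $8,190.00 = $96.64
Long-Term Care Levy: cap $420,940.00 − YTD $420,700.00 = $240.00 subject; 6.46% × $240.00 = $15.50
Total: $2,125.32 + $638.82 + $96.64 + $15.50 = $2,876.28

$2,876.28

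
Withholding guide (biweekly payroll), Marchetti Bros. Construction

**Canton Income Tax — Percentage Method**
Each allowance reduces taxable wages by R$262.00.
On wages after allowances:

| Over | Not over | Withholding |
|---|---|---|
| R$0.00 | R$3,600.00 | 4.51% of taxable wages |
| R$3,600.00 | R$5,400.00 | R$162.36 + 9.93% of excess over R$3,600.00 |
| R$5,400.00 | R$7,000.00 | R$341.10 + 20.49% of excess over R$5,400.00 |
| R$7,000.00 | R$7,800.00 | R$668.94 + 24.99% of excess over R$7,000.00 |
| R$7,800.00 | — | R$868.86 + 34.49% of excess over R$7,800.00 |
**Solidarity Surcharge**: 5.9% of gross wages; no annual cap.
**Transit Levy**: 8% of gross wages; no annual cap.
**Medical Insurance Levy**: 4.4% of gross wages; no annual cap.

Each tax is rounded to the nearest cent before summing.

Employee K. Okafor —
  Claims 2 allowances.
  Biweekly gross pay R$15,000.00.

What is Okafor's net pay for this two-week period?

R$9,083.59

Canton Income Tax: taxable = R$15,000.00 − 2×R$262.00 = R$14,476.00
  R$868.86 + 34.49% × (R$14,476.00 − R$7,800.00) = R$868.86 + 34.49% × R$6,676.00 = R$3,171.41
Solidarity Surcharge: 5.9% × R$15,000.00 = R$885.00
Transit Levy: 8% × R$15,000.00 = R$1,200.00
Medical Insurance Levy: 4.4% × R$15,000.00 = R$660.00
Total withheld: R$3,171.41 + R$885.00 + R$1,200.00 + R$660.00 = R$5,916.41
Net pay: R$15,000.00 − R$5,916.41 = R$9,083.59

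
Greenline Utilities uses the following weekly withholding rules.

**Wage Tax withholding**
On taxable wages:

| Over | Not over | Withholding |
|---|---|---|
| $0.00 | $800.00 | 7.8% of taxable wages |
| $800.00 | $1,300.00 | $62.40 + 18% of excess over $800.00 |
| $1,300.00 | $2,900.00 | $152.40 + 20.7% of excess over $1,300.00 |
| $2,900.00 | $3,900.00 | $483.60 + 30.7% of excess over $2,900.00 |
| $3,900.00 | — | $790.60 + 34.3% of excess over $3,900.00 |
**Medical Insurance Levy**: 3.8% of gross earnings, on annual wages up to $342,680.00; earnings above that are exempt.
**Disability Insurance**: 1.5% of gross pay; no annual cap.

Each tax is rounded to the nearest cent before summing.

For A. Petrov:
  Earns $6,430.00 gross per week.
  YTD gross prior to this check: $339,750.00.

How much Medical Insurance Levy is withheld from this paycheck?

Medical Insurance Levy: cap $342,680.00 − YTD $339,750.00 = $2,930.00 subject; 3.8% × $2,930.00 = $111.34

$111.34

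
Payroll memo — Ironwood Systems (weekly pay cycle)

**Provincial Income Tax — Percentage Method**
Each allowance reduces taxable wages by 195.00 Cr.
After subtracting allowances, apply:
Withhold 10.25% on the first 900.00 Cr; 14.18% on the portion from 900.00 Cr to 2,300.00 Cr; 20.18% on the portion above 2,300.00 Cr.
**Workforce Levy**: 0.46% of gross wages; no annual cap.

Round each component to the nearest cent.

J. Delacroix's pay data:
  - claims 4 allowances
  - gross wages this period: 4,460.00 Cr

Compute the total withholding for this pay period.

Provincial Income Tax: taxable = 4,460.00 Cr − 4×195.00 Cr = 3,680.00 Cr
  290.77 Cr + 20.18% × (3,680.00 Cr − 2,300.00 Cr) = 290.77 Cr + 20.18% × 1,380.00 Cr = 569.25 Cr
Workforce Levy: 0.46% × 4,460.00 Cr = 20.52 Cr
Total: 569.25 Cr + 20.52 Cr = 589.77 Cr

589.77 Cr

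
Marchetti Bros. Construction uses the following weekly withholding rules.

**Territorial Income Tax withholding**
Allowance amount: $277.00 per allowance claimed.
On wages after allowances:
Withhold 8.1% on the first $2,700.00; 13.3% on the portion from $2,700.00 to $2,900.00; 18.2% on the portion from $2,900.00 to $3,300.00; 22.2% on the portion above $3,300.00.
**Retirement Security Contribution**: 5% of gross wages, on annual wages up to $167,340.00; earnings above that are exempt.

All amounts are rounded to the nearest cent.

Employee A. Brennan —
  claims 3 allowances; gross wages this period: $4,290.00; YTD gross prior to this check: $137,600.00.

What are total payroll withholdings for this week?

Territorial Income Tax: taxable = $4,290.00 − 3×$277.00 = $3,459.00
  $318.10 + 22.2% × ($3,459.00 − $3,300.00) = $318.10 + 22.2% × $159.00 = $353.40
Retirement Security Contribution: 5% × $4,290.00 = $214.50
Total: $353.40 + $214.50 = $567.90

$567.90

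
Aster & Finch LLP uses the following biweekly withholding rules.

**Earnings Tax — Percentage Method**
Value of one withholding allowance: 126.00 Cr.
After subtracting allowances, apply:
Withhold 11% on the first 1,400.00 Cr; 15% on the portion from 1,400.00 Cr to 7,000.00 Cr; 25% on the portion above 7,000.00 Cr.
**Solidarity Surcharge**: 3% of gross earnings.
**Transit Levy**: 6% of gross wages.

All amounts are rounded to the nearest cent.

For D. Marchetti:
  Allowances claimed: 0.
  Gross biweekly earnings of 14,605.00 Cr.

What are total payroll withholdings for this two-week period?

4,209.70 Cr

Earnings Tax: taxable = 14,605.00 Cr
  994.00 Cr + 25% × (14,605.00 Cr − 7,000.00 Cr) = 994.00 Cr + 25% × 7,605.00 Cr = 2,895.25 Cr
Solidarity Surcharge: 3% × 14,605.00 Cr = 438.15 Cr
Transit Levy: 6% × 14,605.00 Cr = 876.30 Cr
Total: 2,895.25 Cr + 438.15 Cr + 876.30 Cr = 4,209.70 Cr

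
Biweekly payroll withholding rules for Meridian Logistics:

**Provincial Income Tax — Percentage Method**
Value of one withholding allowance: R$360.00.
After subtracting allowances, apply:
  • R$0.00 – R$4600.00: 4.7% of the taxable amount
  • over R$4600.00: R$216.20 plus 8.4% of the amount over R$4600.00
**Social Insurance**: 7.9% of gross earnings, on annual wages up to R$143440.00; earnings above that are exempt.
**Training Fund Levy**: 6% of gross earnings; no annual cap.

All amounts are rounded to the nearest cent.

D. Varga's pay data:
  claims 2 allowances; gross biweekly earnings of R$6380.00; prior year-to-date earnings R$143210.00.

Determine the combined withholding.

Provincial Income Tax: taxable = R$6380.00 − 2×R$360.00 = R$5660.00
  R$216.20 + 8.4% × (R$5660.00 − R$4600.00) = R$216.20 + 8.4% × R$1060.00 = R$305.24
Social Insurance: cap R$143440.00 − YTD R$143210.00 = R$230.00 subject; 7.9% × R$230.00 = R$18.17
Training Fund Levy: 6% × R$6380.00 = R$382.80
Total: R$305.24 + R$18.17 + R$382.80 = R$706.21

R$706.21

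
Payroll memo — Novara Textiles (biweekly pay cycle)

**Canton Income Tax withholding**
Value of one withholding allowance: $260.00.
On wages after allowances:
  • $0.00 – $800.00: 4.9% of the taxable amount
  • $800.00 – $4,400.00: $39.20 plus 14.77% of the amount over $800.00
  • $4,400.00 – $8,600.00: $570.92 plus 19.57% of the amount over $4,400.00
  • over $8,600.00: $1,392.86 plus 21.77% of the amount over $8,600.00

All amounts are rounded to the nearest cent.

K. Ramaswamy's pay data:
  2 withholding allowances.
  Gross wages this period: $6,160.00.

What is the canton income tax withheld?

Canton Income Tax: taxable = $6,160.00 − 2×$260.00 = $5,640.00
  $570.92 + 19.57% × ($5,640.00 − $4,400.00) = $570.92 + 19.57% × $1,240.00 = $813.59

$813.59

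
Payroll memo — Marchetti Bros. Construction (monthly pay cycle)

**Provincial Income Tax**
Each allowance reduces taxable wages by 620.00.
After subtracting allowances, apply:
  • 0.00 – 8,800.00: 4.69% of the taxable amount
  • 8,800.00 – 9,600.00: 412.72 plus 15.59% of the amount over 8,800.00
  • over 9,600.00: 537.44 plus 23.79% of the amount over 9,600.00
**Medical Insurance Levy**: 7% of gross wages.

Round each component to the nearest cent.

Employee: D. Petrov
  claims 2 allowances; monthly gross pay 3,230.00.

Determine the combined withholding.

Provincial Income Tax: taxable = 3,230.00 − 2×620.00 = 1,990.00
  4.69% × 1,990.00 = 93.33
Medical Insurance Levy: 7% × 3,230.00 = 226.10
Total: 93.33 + 226.10 = 319.43

319.43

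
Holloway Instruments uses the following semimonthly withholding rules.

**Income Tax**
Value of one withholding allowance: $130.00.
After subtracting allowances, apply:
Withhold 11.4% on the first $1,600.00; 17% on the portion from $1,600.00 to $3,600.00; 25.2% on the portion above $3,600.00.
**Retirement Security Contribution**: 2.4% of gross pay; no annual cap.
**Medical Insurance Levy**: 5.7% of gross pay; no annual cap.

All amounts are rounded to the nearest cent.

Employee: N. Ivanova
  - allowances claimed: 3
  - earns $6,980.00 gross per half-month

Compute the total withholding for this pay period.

Income Tax: taxable = $6,980.00 − 3×$130.00 = $6,590.00
  $522.40 + 25.2% × ($6,590.00 − $3,600.00) = $522.40 + 25.2% × $2,990.00 = $1,275.88
Retirement Security Contribution: 2.4% × $6,980.00 = $167.52
Medical Insurance Levy: 5.7% × $6,980.00 = $397.86
Total: $1,275.88 + $167.52 + $397.86 = $1,841.26

$1,841.26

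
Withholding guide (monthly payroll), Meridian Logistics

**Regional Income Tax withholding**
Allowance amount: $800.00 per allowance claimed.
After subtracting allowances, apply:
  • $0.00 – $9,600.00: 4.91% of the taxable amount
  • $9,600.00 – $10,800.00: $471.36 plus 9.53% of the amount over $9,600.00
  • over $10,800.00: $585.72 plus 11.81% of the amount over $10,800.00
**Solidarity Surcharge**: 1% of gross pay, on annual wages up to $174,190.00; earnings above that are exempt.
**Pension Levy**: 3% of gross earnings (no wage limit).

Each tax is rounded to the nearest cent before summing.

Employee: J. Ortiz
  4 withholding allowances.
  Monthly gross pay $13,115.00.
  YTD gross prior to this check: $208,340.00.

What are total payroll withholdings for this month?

Regional Income Tax: taxable = $13,115.00 − 4×$800.00 = $9,915.00
  $471.36 + 9.53% × ($9,915.00 − $9,600.00) = $471.36 + 9.53% × $315.00 = $501.38
Solidarity Surcharge: YTD $208,340.00 ≥ cap $174,190.00 → $0.00
Pension Levy: 3% × $13,115.00 = $393.45
Total: $501.38 + $0.00 + $393.45 = $894.83

$894.83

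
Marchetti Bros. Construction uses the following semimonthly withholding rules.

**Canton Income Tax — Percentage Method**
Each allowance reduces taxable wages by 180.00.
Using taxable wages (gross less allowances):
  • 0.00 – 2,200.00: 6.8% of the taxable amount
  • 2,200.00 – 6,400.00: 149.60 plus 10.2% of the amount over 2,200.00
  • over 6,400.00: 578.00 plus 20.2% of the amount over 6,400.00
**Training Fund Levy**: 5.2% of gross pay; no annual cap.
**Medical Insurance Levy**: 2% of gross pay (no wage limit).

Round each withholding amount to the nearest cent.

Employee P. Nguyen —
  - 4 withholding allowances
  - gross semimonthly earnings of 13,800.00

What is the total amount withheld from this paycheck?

2,920.96

Canton Income Tax: taxable = 13,800.00 − 4×180.00 = 13,080.00
  578.00 + 20.2% × (13,080.00 − 6,400.00) = 578.00 + 20.2% × 6,680.00 = 1,927.36
Training Fund Levy: 5.2% × 13,800.00 = 717.60
Medical Insurance Levy: 2% × 13,800.00 = 276.00
Total: 1,927.36 + 717.60 + 276.00 = 2,920.96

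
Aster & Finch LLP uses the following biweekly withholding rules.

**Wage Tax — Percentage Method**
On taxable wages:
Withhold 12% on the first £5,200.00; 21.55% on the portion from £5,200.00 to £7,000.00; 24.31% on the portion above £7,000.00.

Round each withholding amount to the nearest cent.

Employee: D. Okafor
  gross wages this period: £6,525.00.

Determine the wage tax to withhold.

Wage Tax: taxable = £6,525.00
  £624.00 + 21.55% × (£6,525.00 − £5,200.00) = £624.00 + 21.55% × £1,325.00 = £909.54

£909.54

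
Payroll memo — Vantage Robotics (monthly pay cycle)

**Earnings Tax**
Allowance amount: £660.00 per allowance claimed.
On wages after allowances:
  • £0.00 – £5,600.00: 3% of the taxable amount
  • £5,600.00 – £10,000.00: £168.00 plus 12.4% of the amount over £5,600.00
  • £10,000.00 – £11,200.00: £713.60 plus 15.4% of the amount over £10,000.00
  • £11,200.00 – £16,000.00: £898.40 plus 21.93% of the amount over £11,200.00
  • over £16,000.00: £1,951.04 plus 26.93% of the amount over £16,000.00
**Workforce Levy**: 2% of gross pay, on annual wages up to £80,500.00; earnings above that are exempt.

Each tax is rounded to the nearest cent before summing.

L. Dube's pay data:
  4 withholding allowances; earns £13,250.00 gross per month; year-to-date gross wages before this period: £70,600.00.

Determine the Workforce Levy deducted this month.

£198.00

Workforce Levy: cap £80,500.00 − YTD £70,600.00 = £9,900.00 subject; 2% × £9,900.00 = £198.00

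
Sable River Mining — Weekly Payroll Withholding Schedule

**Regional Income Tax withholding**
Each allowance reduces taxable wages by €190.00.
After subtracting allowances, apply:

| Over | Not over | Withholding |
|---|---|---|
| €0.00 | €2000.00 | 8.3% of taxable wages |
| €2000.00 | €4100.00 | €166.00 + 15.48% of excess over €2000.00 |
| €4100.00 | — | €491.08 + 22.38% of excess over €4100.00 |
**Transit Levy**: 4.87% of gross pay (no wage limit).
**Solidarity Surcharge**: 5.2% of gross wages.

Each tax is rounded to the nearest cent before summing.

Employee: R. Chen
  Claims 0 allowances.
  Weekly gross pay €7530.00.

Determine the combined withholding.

Regional Income Tax: taxable = €7530.00
  €491.08 + 22.38% × (€7530.00 − €4100.00) = €491.08 + 22.38% × €3430.00 = €1258.71
Transit Levy: 4.87% × €7530.00 = €366.71
Solidarity Surcharge: 5.2% × €7530.00 = €391.56
Total: €1258.71 + €366.71 + €391.56 = €2016.98

€2016.98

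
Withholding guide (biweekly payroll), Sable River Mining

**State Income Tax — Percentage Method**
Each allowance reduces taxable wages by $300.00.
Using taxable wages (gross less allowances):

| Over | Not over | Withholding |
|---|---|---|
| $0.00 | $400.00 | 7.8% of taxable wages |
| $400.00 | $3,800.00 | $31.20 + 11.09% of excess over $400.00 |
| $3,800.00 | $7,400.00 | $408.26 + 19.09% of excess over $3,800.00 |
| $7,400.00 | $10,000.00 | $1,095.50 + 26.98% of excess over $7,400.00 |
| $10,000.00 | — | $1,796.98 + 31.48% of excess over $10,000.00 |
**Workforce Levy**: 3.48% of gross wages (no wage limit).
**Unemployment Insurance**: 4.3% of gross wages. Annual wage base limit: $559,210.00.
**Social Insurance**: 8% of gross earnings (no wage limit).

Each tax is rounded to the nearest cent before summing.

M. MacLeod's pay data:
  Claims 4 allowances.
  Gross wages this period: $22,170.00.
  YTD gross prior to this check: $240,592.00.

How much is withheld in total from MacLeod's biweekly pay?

$8,748.77

State Income Tax: taxable = $22,170.00 − 4×$300.00 = $20,970.00
  $1,796.98 + 31.48% × ($20,970.00 − $10,000.00) = $1,796.98 + 31.48% × $10,970.00 = $5,250.34
Workforce Levy: 3.48% × $22,170.00 = $771.52
Unemployment Insurance: 4.3% × $22,170.00 = $953.31
Social Insurance: 8% × $22,170.00 = $1,773.60
Total: $5,250.34 + $771.52 + $953.31 + $1,773.60 = $8,748.77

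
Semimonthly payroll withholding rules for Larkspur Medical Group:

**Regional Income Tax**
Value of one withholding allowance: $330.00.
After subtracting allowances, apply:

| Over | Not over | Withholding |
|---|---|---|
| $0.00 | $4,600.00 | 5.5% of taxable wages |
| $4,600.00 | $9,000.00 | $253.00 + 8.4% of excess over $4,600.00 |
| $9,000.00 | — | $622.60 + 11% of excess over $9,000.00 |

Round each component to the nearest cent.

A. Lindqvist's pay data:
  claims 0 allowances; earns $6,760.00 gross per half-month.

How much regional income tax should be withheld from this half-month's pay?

$434.44

Regional Income Tax: taxable = $6,760.00
  $253.00 + 8.4% × ($6,760.00 − $4,600.00) = $253.00 + 8.4% × $2,160.00 = $434.44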